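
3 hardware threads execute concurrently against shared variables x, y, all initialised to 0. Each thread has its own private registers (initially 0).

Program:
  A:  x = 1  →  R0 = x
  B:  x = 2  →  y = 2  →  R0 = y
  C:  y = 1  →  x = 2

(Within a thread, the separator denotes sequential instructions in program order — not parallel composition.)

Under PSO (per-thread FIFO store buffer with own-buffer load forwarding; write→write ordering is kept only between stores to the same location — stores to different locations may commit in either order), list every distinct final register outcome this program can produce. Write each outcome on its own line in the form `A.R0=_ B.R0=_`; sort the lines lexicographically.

outcome vector order: (A.R0,B.R0)
|PSO outcomes| = 4

A.R0=1 B.R0=1
A.R0=1 B.R0=2
A.R0=2 B.R0=1
A.R0=2 B.R0=2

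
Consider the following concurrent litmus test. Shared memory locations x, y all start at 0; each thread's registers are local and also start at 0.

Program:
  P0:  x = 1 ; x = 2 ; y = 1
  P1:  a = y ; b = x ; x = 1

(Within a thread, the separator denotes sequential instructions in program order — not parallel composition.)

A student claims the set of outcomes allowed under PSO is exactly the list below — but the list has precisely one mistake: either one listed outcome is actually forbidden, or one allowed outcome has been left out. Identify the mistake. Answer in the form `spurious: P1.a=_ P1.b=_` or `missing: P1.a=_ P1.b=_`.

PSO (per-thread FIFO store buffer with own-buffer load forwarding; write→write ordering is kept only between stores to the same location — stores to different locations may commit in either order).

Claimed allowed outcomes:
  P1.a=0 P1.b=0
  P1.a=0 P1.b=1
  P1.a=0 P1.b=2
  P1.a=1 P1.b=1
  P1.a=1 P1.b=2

missing: P1.a=1 P1.b=0

outcome vector order: (P1.a,P1.b)
[PSO] allowed = {0/0; 0/1; 0/2; 1/0; 1/1; 1/2}
PSO∖claimed = {1/0}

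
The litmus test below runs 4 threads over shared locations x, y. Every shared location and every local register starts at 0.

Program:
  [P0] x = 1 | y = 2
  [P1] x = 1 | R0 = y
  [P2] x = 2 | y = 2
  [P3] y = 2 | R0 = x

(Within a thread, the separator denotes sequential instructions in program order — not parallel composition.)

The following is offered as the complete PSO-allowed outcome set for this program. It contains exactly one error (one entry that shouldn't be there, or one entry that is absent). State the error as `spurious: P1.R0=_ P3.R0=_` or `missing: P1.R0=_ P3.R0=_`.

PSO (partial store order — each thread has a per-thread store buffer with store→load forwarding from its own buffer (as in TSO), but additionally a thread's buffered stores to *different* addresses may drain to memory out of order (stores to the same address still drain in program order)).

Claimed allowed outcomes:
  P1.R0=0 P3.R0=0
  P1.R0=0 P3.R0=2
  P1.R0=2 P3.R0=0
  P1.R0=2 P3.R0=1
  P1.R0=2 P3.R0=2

outcome vector order: (P1.R0,P3.R0)
[PSO] allowed = {0/0 0/1 0/2 2/0 2/1 2/2}
PSO∖claimed = {0/1}

missing: P1.R0=0 P3.R0=1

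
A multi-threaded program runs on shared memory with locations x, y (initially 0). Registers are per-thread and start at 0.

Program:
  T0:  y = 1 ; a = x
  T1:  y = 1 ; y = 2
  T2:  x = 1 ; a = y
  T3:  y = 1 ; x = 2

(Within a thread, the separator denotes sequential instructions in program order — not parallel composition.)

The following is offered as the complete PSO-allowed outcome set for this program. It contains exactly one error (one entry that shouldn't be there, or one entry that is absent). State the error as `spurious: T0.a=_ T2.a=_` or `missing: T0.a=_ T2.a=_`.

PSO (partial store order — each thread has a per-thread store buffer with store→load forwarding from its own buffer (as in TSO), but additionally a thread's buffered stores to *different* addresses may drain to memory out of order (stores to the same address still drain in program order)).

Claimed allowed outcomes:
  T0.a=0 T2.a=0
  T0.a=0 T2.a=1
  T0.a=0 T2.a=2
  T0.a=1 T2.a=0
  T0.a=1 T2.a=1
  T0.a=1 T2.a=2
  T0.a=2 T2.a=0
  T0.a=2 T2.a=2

missing: T0.a=2 T2.a=1

outcome vector order: (T0.a,T2.a)
PSO: 9 outcomes — {0/0; 0/1; 0/2; 1/0; 1/1; 1/2; 2/0; 2/1; 2/2}
PSO∖claimed = {2/1}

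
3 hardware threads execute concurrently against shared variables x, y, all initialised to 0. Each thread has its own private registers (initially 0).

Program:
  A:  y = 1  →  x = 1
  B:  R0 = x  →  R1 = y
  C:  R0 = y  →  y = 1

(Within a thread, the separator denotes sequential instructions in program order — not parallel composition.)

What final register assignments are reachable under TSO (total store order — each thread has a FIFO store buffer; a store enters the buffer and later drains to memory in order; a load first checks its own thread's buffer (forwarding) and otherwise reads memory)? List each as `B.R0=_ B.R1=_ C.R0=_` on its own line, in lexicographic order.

B.R0=0 B.R1=0 C.R0=0
B.R0=0 B.R1=0 C.R0=1
B.R0=0 B.R1=1 C.R0=0
B.R0=0 B.R1=1 C.R0=1
B.R0=1 B.R1=1 C.R0=0
B.R0=1 B.R1=1 C.R0=1

outcome vector order: (B.R0,B.R1,C.R0)
|TSO outcomes| = 6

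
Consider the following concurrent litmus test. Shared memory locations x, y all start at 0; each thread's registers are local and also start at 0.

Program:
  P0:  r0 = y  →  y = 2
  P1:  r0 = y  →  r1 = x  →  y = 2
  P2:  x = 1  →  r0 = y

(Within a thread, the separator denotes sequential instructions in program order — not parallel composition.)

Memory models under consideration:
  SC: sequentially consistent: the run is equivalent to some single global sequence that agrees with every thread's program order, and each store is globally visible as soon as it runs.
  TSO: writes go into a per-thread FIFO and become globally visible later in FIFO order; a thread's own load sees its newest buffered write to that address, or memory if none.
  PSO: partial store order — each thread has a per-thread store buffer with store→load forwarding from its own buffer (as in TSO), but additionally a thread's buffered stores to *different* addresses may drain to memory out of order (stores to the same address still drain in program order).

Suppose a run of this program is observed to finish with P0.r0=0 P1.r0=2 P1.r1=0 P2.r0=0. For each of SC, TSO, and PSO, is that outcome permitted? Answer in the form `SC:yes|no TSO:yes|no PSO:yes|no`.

outcome vector order: (P0.r0,P1.r0,P1.r1,P2.r0)
SC (11): 0/0/0/0; 0/0/0/2; 0/0/1/0; 0/0/1/2; 0/2/0/2; 0/2/1/0; 0/2/1/2; 2/0/0/0; 2/0/0/2; 2/0/1/0; 2/0/1/2
TSO (12): 0/0/0/0; 0/0/0/2; 0/0/1/0; 0/0/1/2; 0/2/0/0; 0/2/0/2; 0/2/1/0; 0/2/1/2; 2/0/0/0; 2/0/0/2; 2/0/1/0; 2/0/1/2
PSO (12): 0/0/0/0; 0/0/0/2; 0/0/1/0; 0/0/1/2; 0/2/0/0; 0/2/0/2; 0/2/1/0; 0/2/1/2; 2/0/0/0; 2/0/0/2; 2/0/1/0; 2/0/1/2
target 0/2/0/0 ∈ {TSO,PSO}

SC:no TSO:yes PSO:yes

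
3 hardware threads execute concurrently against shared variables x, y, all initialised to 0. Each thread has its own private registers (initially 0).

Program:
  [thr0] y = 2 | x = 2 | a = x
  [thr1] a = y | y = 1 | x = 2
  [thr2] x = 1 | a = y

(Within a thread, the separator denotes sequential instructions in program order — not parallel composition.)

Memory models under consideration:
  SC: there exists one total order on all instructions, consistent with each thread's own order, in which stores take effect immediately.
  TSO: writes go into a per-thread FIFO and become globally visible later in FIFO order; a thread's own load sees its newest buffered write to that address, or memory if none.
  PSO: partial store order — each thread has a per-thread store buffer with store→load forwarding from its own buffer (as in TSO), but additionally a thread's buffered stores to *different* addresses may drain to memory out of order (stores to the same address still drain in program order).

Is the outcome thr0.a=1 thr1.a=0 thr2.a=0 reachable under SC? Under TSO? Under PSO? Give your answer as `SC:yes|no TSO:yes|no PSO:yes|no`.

outcome vector order: (thr0.a,thr1.a,thr2.a)
under SC → <1 0 1>, <1 0 2>, <1 2 1>, <1 2 2>, <2 0 0>, <2 0 1>, <2 0 2>, <2 2 0>, <2 2 1>, <2 2 2>
under TSO → <1 0 0>, <1 0 1>, <1 0 2>, <1 2 0>, <1 2 1>, <1 2 2>, <2 0 0>, <2 0 1>, <2 0 2>, <2 2 0>, <2 2 1>, <2 2 2>
under PSO → <1 0 0>, <1 0 1>, <1 0 2>, <1 2 0>, <1 2 1>, <1 2 2>, <2 0 0>, <2 0 1>, <2 0 2>, <2 2 0>, <2 2 1>, <2 2 2>
target <1 0 0> ∈ {TSO,PSO}

SC:no TSO:yes PSO:yes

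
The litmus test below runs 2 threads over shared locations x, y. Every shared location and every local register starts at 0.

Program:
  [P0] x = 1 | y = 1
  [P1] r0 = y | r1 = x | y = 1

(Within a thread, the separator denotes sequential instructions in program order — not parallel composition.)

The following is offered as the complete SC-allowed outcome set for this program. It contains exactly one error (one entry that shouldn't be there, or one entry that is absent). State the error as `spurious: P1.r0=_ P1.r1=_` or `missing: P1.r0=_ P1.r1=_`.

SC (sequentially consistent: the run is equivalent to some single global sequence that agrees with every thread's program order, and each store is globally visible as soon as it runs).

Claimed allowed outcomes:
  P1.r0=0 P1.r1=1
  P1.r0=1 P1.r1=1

missing: P1.r0=0 P1.r1=0

outcome vector order: (P1.r0,P1.r1)
SC: 3 outcomes — {<0 0>; <0 1>; <1 1>}
SC∖claimed = {<0 0>}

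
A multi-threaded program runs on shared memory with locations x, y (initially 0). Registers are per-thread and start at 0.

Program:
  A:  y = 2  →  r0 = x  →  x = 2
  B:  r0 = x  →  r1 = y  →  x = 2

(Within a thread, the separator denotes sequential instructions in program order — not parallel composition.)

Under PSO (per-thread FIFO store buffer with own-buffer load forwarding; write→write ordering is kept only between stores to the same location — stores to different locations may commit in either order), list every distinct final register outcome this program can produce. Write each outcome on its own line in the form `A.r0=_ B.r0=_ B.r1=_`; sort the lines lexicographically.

outcome vector order: (A.r0,B.r0,B.r1)
|PSO outcomes| = 6

A.r0=0 B.r0=0 B.r1=0
A.r0=0 B.r0=0 B.r1=2
A.r0=0 B.r0=2 B.r1=0
A.r0=0 B.r0=2 B.r1=2
A.r0=2 B.r0=0 B.r1=0
A.r0=2 B.r0=0 B.r1=2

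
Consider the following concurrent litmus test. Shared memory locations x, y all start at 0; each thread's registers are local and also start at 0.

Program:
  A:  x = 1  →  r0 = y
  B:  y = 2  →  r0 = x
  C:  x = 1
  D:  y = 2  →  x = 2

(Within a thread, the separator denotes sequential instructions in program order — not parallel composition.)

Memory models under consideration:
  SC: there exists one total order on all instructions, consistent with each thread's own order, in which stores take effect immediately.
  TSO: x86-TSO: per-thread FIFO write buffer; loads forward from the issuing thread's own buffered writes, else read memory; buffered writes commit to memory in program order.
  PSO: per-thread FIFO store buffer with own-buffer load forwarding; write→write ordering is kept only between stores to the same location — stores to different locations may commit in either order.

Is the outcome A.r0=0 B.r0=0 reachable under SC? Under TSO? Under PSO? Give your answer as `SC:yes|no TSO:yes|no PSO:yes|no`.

SC:no TSO:yes PSO:yes

outcome vector order: (A.r0,B.r0)
[SC] allowed = {0/1; 0/2; 2/0; 2/1; 2/2}
[TSO] allowed = {0/0; 0/1; 0/2; 2/0; 2/1; 2/2}
[PSO] allowed = {0/0; 0/1; 0/2; 2/0; 2/1; 2/2}
target 0/0 ∈ {TSO,PSO}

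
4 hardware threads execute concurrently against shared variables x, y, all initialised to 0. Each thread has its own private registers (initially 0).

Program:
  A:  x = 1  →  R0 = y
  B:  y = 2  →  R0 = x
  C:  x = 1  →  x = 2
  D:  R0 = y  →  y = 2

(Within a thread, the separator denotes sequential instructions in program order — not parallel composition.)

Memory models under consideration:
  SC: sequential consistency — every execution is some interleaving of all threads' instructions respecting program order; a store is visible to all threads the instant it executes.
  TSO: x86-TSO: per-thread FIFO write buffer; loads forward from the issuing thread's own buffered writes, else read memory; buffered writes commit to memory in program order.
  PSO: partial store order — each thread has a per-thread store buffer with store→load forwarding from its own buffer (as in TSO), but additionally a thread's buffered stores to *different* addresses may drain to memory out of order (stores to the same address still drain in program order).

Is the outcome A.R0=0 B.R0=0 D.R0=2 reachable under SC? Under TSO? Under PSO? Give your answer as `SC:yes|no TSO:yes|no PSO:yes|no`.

SC:no TSO:yes PSO:yes

outcome vector order: (A.R0,B.R0,D.R0)
under SC → (0,1,0) (0,1,2) (0,2,0) (0,2,2) (2,0,0) (2,0,2) (2,1,0) (2,1,2) (2,2,0) (2,2,2)
under TSO → (0,0,0) (0,0,2) (0,1,0) (0,1,2) (0,2,0) (0,2,2) (2,0,0) (2,0,2) (2,1,0) (2,1,2) (2,2,0) (2,2,2)
under PSO → (0,0,0) (0,0,2) (0,1,0) (0,1,2) (0,2,0) (0,2,2) (2,0,0) (2,0,2) (2,1,0) (2,1,2) (2,2,0) (2,2,2)
target (0,0,2) ∈ {TSO,PSO}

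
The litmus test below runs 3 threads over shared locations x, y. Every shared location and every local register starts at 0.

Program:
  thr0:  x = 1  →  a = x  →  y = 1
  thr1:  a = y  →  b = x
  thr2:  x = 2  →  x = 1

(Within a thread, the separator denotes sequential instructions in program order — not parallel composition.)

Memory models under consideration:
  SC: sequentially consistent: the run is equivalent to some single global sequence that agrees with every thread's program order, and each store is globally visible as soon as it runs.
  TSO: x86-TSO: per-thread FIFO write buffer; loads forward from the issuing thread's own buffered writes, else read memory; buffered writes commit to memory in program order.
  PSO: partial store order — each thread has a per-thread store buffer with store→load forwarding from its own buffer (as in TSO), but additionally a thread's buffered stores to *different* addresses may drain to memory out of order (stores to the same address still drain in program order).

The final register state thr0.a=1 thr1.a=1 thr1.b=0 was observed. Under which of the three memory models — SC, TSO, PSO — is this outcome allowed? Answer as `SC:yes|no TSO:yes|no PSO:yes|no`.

SC:no TSO:no PSO:yes

outcome vector order: (thr0.a,thr1.a,thr1.b)
under SC → (1,0,0); (1,0,1); (1,0,2); (1,1,1); (1,1,2); (2,0,0); (2,0,1); (2,0,2); (2,1,1); (2,1,2)
under TSO → (1,0,0); (1,0,1); (1,0,2); (1,1,1); (1,1,2); (2,0,0); (2,0,1); (2,0,2); (2,1,1); (2,1,2)
under PSO → (1,0,0); (1,0,1); (1,0,2); (1,1,0); (1,1,1); (1,1,2); (2,0,0); (2,0,1); (2,0,2); (2,1,1); (2,1,2)
target (1,1,0) ∈ {PSO}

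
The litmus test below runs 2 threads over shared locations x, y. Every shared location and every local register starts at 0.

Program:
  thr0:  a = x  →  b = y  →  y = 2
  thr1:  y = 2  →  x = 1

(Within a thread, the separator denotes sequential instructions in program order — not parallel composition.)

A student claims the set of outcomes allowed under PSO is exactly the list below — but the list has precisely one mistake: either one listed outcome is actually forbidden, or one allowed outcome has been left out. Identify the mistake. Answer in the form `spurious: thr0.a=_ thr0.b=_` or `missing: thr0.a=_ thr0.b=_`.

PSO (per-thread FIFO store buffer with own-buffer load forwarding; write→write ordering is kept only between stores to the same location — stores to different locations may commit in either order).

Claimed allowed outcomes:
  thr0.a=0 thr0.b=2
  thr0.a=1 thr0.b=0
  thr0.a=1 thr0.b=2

outcome vector order: (thr0.a,thr0.b)
under PSO → 00; 02; 10; 12
PSO∖claimed = {00}

missing: thr0.a=0 thr0.b=0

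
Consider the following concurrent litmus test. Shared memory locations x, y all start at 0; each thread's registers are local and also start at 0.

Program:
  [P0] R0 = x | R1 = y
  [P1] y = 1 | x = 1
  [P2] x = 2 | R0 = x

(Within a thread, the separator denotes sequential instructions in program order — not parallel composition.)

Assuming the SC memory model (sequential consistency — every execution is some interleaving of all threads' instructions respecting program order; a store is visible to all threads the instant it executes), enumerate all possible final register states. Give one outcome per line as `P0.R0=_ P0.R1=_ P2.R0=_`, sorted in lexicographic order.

P0.R0=0 P0.R1=0 P2.R0=1
P0.R0=0 P0.R1=0 P2.R0=2
P0.R0=0 P0.R1=1 P2.R0=1
P0.R0=0 P0.R1=1 P2.R0=2
P0.R0=1 P0.R1=1 P2.R0=1
P0.R0=1 P0.R1=1 P2.R0=2
P0.R0=2 P0.R1=0 P2.R0=1
P0.R0=2 P0.R1=0 P2.R0=2
P0.R0=2 P0.R1=1 P2.R0=1
P0.R0=2 P0.R1=1 P2.R0=2

outcome vector order: (P0.R0,P0.R1,P2.R0)
|SC outcomes| = 10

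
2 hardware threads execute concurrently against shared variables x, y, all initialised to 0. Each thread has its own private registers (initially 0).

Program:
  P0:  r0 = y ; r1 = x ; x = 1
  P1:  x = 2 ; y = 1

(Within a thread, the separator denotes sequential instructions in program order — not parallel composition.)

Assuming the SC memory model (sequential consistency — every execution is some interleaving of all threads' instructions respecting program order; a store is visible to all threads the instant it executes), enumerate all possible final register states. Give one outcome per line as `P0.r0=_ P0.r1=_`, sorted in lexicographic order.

outcome vector order: (P0.r0,P0.r1)
|SC outcomes| = 3

P0.r0=0 P0.r1=0
P0.r0=0 P0.r1=2
P0.r0=1 P0.r1=2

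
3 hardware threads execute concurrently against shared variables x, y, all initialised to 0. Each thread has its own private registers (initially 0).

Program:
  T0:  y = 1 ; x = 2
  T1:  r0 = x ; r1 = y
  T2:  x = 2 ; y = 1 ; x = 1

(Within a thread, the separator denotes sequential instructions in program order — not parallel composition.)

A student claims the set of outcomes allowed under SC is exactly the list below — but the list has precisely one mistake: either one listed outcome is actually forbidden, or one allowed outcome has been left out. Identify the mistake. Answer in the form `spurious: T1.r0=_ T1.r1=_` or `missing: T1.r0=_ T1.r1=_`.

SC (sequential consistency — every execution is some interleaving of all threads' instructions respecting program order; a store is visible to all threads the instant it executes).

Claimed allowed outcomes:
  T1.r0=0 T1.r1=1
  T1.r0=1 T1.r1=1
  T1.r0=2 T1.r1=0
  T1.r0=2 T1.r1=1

outcome vector order: (T1.r0,T1.r1)
SC: 5 outcomes — {00 01 11 20 21}
SC∖claimed = {00}

missing: T1.r0=0 T1.r1=0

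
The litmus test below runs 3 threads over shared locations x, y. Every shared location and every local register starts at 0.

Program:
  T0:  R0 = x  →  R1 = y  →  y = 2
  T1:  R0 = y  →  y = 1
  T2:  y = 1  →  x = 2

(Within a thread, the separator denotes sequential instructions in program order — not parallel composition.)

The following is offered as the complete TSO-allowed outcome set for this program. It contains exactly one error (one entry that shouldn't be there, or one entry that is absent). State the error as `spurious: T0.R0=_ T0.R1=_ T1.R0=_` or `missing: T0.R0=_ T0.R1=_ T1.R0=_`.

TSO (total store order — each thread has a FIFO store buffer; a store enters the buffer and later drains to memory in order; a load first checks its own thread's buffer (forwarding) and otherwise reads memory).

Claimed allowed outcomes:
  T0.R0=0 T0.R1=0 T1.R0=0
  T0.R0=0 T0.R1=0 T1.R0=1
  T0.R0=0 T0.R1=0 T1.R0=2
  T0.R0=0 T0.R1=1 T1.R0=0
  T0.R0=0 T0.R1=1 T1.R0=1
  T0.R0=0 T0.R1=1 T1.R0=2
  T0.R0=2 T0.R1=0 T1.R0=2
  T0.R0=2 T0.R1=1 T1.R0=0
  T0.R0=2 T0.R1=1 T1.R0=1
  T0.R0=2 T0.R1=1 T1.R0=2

spurious: T0.R0=2 T0.R1=0 T1.R0=2

outcome vector order: (T0.R0,T0.R1,T1.R0)
TSO: 9 outcomes — {(0,0,0), (0,0,1), (0,0,2), (0,1,0), (0,1,1), (0,1,2), (2,1,0), (2,1,1), (2,1,2)}
claimed∖TSO = {(2,0,2)}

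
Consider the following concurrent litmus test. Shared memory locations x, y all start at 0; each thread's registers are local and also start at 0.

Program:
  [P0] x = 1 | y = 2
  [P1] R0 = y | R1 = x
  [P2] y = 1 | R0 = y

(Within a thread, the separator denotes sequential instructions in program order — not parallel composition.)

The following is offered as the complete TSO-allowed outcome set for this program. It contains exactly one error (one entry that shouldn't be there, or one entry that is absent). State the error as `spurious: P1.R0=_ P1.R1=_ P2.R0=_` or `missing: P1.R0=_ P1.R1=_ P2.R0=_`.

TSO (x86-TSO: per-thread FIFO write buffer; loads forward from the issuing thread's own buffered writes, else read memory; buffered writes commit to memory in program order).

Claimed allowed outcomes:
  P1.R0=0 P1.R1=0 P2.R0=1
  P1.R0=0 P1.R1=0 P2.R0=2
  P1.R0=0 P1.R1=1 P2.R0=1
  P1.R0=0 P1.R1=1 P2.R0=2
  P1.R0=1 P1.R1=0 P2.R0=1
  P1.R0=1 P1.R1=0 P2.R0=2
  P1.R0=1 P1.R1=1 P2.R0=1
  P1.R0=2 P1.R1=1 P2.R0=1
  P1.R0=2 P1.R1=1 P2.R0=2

missing: P1.R0=1 P1.R1=1 P2.R0=2

outcome vector order: (P1.R0,P1.R1,P2.R0)
[TSO] allowed = {0/0/1 0/0/2 0/1/1 0/1/2 1/0/1 1/0/2 1/1/1 1/1/2 2/1/1 2/1/2}
TSO∖claimed = {1/1/2}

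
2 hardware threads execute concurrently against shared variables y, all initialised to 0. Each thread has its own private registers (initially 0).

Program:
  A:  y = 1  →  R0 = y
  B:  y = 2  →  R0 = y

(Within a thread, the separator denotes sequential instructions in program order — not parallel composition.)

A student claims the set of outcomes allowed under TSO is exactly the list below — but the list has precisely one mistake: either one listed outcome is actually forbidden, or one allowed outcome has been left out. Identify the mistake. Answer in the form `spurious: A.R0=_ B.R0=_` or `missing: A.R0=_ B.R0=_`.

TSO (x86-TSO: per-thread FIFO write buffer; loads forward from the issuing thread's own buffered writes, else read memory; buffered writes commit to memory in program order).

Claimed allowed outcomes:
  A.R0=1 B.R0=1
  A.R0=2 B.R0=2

outcome vector order: (A.R0,B.R0)
TSO (3): (1,1), (1,2), (2,2)
TSO∖claimed = {(1,2)}

missing: A.R0=1 B.R0=2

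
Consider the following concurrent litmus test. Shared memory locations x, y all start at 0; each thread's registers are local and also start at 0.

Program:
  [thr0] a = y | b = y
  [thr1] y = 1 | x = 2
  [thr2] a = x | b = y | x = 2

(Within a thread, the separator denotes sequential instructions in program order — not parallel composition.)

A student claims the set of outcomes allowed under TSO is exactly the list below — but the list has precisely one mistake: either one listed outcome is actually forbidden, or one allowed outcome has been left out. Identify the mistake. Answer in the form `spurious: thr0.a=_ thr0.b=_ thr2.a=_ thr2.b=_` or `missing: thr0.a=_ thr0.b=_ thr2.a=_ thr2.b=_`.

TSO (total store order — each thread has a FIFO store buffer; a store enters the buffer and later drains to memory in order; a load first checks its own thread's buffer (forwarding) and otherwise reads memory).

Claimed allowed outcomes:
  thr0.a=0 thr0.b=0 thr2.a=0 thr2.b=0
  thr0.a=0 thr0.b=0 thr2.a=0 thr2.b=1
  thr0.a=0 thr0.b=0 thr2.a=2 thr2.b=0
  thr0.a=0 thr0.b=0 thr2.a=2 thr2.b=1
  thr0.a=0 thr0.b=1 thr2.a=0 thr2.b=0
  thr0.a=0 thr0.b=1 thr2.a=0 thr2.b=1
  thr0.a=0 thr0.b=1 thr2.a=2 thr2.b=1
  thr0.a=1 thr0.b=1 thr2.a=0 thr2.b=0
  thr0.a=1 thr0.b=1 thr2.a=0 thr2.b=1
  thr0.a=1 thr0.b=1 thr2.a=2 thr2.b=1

spurious: thr0.a=0 thr0.b=0 thr2.a=2 thr2.b=0

outcome vector order: (thr0.a,thr0.b,thr2.a,thr2.b)
TSO: 9 outcomes — {<0 0 0 0>, <0 0 0 1>, <0 0 2 1>, <0 1 0 0>, <0 1 0 1>, <0 1 2 1>, <1 1 0 0>, <1 1 0 1>, <1 1 2 1>}
claimed∖TSO = {<0 0 2 0>}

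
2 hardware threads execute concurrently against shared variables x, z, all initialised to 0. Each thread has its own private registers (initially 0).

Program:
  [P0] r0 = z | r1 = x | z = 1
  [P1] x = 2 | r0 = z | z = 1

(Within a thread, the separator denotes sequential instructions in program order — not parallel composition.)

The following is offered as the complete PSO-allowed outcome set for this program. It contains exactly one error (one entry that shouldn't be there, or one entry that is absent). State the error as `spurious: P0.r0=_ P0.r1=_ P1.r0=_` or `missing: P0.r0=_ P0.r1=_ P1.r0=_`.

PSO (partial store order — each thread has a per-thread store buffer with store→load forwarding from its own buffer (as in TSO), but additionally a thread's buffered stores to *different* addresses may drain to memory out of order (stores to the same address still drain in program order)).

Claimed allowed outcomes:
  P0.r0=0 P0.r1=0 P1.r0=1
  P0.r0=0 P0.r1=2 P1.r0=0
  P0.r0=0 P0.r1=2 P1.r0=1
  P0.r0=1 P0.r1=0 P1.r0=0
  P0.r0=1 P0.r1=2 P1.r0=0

outcome vector order: (P0.r0,P0.r1,P1.r0)
[PSO] allowed = {000; 001; 020; 021; 100; 120}
PSO∖claimed = {000}

missing: P0.r0=0 P0.r1=0 P1.r0=0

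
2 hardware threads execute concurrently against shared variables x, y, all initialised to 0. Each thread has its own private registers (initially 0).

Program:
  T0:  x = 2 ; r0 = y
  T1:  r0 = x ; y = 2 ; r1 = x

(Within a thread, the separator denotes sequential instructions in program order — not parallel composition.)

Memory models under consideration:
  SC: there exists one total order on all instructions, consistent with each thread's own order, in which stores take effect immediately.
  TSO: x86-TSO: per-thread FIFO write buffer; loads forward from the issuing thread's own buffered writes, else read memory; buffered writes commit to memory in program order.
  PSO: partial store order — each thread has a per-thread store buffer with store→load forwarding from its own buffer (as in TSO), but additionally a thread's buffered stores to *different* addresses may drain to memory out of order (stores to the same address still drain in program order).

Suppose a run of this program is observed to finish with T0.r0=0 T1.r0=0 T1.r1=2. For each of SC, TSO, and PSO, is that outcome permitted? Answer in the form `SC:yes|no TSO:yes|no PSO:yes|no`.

SC:yes TSO:yes PSO:yes

outcome vector order: (T0.r0,T1.r0,T1.r1)
under SC → 0/0/2; 0/2/2; 2/0/0; 2/0/2; 2/2/2
under TSO → 0/0/0; 0/0/2; 0/2/2; 2/0/0; 2/0/2; 2/2/2
under PSO → 0/0/0; 0/0/2; 0/2/2; 2/0/0; 2/0/2; 2/2/2
target 0/0/2 ∈ {SC,TSO,PSO}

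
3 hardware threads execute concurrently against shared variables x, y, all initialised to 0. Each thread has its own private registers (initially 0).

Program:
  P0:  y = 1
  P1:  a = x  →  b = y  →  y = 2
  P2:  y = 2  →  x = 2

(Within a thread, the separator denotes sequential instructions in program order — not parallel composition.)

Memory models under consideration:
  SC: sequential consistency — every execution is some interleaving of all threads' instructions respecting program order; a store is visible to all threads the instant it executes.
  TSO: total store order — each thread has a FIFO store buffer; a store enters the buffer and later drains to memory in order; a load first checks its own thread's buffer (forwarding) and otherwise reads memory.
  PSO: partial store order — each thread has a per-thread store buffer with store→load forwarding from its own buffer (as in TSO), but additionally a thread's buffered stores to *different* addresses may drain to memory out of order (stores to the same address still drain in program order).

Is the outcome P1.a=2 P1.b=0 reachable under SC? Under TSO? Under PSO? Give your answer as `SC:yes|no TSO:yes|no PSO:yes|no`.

outcome vector order: (P1.a,P1.b)
SC: 5 outcomes — {(0,0), (0,1), (0,2), (2,1), (2,2)}
TSO: 5 outcomes — {(0,0), (0,1), (0,2), (2,1), (2,2)}
PSO: 6 outcomes — {(0,0), (0,1), (0,2), (2,0), (2,1), (2,2)}
target (2,0) ∈ {PSO}

SC:no TSO:no PSO:yes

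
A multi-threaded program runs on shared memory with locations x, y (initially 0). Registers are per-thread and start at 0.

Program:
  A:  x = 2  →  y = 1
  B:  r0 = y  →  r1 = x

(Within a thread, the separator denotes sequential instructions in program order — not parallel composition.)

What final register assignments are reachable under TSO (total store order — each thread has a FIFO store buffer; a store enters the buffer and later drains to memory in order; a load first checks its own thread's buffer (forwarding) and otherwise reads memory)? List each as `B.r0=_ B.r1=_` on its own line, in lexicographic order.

outcome vector order: (B.r0,B.r1)
|TSO outcomes| = 3

B.r0=0 B.r1=0
B.r0=0 B.r1=2
B.r0=1 B.r1=2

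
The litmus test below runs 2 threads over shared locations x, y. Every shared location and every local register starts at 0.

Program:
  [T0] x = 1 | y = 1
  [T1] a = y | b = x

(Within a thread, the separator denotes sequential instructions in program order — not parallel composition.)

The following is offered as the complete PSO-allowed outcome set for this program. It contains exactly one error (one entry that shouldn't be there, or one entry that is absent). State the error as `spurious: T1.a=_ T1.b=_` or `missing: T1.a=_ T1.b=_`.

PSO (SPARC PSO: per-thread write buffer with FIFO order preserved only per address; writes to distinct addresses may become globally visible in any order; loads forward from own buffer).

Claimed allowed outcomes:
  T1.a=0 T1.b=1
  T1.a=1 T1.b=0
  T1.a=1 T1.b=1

missing: T1.a=0 T1.b=0

outcome vector order: (T1.a,T1.b)
PSO (4): (0,0) (0,1) (1,0) (1,1)
PSO∖claimed = {(0,0)}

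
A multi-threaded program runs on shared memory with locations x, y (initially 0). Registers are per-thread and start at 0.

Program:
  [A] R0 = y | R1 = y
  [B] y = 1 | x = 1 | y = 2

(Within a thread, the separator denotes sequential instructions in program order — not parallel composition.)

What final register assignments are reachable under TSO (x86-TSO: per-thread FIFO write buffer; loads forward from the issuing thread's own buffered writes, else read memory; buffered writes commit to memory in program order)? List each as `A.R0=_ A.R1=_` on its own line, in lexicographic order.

outcome vector order: (A.R0,A.R1)
|TSO outcomes| = 6

A.R0=0 A.R1=0
A.R0=0 A.R1=1
A.R0=0 A.R1=2
A.R0=1 A.R1=1
A.R0=1 A.R1=2
A.R0=2 A.R1=2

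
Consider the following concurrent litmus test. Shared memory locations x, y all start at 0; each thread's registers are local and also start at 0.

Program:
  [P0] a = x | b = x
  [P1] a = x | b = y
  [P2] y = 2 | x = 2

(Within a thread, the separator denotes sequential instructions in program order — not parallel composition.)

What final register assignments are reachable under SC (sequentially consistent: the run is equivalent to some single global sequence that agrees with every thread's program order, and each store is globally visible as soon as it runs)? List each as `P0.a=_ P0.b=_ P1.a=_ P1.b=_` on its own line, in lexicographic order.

P0.a=0 P0.b=0 P1.a=0 P1.b=0
P0.a=0 P0.b=0 P1.a=0 P1.b=2
P0.a=0 P0.b=0 P1.a=2 P1.b=2
P0.a=0 P0.b=2 P1.a=0 P1.b=0
P0.a=0 P0.b=2 P1.a=0 P1.b=2
P0.a=0 P0.b=2 P1.a=2 P1.b=2
P0.a=2 P0.b=2 P1.a=0 P1.b=0
P0.a=2 P0.b=2 P1.a=0 P1.b=2
P0.a=2 P0.b=2 P1.a=2 P1.b=2

outcome vector order: (P0.a,P0.b,P1.a,P1.b)
|SC outcomes| = 9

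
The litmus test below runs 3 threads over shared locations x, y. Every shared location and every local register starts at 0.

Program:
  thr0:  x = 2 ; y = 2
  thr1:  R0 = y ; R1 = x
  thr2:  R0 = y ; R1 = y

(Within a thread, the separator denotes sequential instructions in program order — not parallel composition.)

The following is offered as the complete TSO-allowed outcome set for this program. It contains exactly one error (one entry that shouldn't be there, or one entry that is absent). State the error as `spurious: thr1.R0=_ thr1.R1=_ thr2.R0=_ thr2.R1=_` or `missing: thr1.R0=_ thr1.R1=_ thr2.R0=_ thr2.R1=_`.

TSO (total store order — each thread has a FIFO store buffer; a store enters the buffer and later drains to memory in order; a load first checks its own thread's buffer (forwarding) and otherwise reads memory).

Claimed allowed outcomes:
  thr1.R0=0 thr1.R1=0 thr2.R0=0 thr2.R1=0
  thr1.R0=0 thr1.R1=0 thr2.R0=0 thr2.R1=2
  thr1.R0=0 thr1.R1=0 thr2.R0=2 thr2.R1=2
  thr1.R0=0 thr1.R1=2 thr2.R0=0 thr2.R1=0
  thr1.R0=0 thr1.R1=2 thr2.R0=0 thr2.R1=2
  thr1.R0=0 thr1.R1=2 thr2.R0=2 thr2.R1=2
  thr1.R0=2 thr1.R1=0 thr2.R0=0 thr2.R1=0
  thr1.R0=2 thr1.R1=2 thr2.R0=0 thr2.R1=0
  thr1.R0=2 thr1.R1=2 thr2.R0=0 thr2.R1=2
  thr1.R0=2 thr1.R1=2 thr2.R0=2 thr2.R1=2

spurious: thr1.R0=2 thr1.R1=0 thr2.R0=0 thr2.R1=0

outcome vector order: (thr1.R0,thr1.R1,thr2.R0,thr2.R1)
TSO: 9 outcomes — {(0,0,0,0); (0,0,0,2); (0,0,2,2); (0,2,0,0); (0,2,0,2); (0,2,2,2); (2,2,0,0); (2,2,0,2); (2,2,2,2)}
claimed∖TSO = {(2,0,0,0)}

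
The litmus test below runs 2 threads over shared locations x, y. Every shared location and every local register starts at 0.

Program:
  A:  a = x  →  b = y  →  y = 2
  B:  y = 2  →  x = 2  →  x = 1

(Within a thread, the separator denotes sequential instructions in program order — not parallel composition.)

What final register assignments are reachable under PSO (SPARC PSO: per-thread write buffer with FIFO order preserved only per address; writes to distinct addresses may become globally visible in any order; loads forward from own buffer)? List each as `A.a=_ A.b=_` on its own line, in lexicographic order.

outcome vector order: (A.a,A.b)
|PSO outcomes| = 6

A.a=0 A.b=0
A.a=0 A.b=2
A.a=1 A.b=0
A.a=1 A.b=2
A.a=2 A.b=0
A.a=2 A.b=2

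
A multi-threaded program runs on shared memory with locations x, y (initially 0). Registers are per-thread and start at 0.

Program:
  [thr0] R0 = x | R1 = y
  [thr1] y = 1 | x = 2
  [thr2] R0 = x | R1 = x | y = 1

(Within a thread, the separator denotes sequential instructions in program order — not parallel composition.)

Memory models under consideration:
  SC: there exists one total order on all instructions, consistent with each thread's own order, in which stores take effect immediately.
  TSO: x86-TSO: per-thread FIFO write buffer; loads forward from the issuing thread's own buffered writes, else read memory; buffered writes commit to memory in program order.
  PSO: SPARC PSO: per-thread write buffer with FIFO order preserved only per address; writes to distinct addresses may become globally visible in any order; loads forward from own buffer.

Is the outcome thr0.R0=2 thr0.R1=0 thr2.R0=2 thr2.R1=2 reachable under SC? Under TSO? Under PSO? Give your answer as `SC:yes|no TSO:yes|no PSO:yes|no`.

SC:no TSO:no PSO:yes

outcome vector order: (thr0.R0,thr0.R1,thr2.R0,thr2.R1)
[SC] allowed = {0000; 0002; 0022; 0100; 0102; 0122; 2100; 2102; 2122}
[TSO] allowed = {0000; 0002; 0022; 0100; 0102; 0122; 2100; 2102; 2122}
[PSO] allowed = {0000; 0002; 0022; 0100; 0102; 0122; 2000; 2002; 2022; 2100; 2102; 2122}
target 2022 ∈ {PSO}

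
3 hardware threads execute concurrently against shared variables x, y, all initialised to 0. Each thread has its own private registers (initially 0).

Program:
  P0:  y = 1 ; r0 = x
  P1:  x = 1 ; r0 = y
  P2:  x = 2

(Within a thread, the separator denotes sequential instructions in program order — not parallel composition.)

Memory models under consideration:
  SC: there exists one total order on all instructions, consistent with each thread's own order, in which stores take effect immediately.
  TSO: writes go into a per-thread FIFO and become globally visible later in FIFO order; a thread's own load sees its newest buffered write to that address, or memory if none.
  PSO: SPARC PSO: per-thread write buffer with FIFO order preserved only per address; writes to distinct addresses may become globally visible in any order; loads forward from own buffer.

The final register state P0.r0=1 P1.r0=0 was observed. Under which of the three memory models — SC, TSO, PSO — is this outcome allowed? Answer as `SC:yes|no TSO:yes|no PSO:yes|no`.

outcome vector order: (P0.r0,P1.r0)
[SC] allowed = {(0,1) (1,0) (1,1) (2,0) (2,1)}
[TSO] allowed = {(0,0) (0,1) (1,0) (1,1) (2,0) (2,1)}
[PSO] allowed = {(0,0) (0,1) (1,0) (1,1) (2,0) (2,1)}
target (1,0) ∈ {SC,TSO,PSO}

SC:yes TSO:yes PSO:yes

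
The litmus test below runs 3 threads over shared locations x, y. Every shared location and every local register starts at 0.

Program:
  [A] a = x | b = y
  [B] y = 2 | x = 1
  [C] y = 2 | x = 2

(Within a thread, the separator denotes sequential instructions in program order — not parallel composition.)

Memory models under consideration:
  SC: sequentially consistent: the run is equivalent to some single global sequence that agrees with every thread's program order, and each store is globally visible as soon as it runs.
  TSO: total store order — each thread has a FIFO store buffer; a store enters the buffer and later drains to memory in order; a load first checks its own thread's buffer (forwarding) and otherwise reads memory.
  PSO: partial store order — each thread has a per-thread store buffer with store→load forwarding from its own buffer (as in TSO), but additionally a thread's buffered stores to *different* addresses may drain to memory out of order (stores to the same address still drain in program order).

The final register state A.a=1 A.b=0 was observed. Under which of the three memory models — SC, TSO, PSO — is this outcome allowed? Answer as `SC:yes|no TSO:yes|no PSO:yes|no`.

SC:no TSO:no PSO:yes

outcome vector order: (A.a,A.b)
SC: 4 outcomes — {(0,0), (0,2), (1,2), (2,2)}
TSO: 4 outcomes — {(0,0), (0,2), (1,2), (2,2)}
PSO: 6 outcomes — {(0,0), (0,2), (1,0), (1,2), (2,0), (2,2)}
target (1,0) ∈ {PSO}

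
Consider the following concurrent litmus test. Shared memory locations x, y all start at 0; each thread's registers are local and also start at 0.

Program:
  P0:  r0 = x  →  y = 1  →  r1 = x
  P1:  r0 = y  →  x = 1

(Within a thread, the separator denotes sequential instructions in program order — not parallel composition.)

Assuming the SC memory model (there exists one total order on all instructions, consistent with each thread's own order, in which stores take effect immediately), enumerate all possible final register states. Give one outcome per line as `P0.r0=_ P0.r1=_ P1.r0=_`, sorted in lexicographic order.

outcome vector order: (P0.r0,P0.r1,P1.r0)
|SC outcomes| = 5

P0.r0=0 P0.r1=0 P1.r0=0
P0.r0=0 P0.r1=0 P1.r0=1
P0.r0=0 P0.r1=1 P1.r0=0
P0.r0=0 P0.r1=1 P1.r0=1
P0.r0=1 P0.r1=1 P1.r0=0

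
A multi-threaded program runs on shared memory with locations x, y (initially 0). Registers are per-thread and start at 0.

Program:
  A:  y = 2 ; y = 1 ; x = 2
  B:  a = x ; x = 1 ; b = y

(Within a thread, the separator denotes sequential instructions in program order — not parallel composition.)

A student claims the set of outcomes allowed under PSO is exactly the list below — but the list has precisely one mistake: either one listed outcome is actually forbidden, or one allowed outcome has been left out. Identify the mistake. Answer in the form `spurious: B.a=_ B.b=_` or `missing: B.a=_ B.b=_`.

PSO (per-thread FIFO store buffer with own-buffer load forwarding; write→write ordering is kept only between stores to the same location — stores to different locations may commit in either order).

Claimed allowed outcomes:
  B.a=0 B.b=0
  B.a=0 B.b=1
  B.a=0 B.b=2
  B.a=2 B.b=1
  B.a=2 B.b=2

outcome vector order: (B.a,B.b)
[PSO] allowed = {(0,0); (0,1); (0,2); (2,0); (2,1); (2,2)}
PSO∖claimed = {(2,0)}

missing: B.a=2 B.b=0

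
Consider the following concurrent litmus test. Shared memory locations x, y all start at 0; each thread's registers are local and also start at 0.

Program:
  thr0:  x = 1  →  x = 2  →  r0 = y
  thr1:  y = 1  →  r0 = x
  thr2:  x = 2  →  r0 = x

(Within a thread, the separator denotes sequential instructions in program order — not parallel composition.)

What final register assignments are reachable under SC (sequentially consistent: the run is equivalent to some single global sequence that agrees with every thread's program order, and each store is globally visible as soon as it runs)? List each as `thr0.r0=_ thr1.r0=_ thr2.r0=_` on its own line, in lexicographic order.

outcome vector order: (thr0.r0,thr1.r0,thr2.r0)
|SC outcomes| = 8

thr0.r0=0 thr1.r0=2 thr2.r0=1
thr0.r0=0 thr1.r0=2 thr2.r0=2
thr0.r0=1 thr1.r0=0 thr2.r0=1
thr0.r0=1 thr1.r0=0 thr2.r0=2
thr0.r0=1 thr1.r0=1 thr2.r0=1
thr0.r0=1 thr1.r0=1 thr2.r0=2
thr0.r0=1 thr1.r0=2 thr2.r0=1
thr0.r0=1 thr1.r0=2 thr2.r0=2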